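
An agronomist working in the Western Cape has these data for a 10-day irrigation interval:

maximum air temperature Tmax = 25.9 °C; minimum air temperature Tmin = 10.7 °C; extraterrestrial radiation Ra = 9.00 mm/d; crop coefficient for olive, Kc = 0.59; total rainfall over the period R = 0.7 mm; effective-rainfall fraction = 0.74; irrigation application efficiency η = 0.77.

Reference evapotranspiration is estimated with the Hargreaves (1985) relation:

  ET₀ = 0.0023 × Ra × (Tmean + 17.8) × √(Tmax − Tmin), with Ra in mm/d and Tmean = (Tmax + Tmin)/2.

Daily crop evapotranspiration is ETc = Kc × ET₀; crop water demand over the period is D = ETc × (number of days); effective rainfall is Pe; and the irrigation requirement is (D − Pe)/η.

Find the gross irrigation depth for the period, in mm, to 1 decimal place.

Tmean = (25.9 + 10.7)/2 = 18.30 °C
ET₀ = 0.0023 × 9.00 × (18.30 + 17.8) × √15.2 = 0.0023 × 9.00 × 36.10 × 3.8987 = 2.9134 mm/d
ETc = Kc × ET₀ = 0.59 × 2.9134 = 1.7189 mm/d
Crop demand D = ETc × 10 d = 1.7189 × 10 = 17.189 mm
Pe = 0.74 × 0.7 = 0.518 mm
D − Pe = 17.189 − 0.518 = 16.671 mm
Gross irrigation = 16.671 / 0.77 = 21.651 mm

21.7 mm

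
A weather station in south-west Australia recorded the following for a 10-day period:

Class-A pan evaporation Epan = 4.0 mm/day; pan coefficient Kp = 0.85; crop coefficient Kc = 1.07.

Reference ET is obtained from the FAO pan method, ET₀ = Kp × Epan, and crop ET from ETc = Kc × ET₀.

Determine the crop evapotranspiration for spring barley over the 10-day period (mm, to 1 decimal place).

36.4 mm

ET₀ = 0.85 × 4.0 = 3.4000 mm/d
ETc = Kc × ET₀ = 1.07 × 3.4000 = 3.6380 mm/d
Over 10 days: 3.6380 × 10 = 36.380 mm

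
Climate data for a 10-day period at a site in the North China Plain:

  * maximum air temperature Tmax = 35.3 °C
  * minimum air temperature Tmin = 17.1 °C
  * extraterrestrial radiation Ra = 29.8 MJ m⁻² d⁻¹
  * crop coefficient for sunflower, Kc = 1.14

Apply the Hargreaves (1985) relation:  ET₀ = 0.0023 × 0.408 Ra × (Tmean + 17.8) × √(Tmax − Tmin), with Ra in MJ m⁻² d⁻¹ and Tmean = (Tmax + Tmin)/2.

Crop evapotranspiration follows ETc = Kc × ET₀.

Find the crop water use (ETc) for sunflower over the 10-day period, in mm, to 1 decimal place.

59.8 mm

Tmean = (35.3 + 17.1)/2 = 26.20 °C
0.408 Ra = 0.408 × 29.8 = 12.1584 mm/d equivalent
ET₀ = 0.0023 × 12.1584 × (26.20 + 17.8) × √18.2 = 0.0023 × 12.1584 × 44.00 × 4.2661 = 5.2491 mm/d
ETc = Kc × ET₀ = 1.14 × 5.2491 = 5.9840 mm/d
Over 10 days: 5.9840 × 10 = 59.840 mm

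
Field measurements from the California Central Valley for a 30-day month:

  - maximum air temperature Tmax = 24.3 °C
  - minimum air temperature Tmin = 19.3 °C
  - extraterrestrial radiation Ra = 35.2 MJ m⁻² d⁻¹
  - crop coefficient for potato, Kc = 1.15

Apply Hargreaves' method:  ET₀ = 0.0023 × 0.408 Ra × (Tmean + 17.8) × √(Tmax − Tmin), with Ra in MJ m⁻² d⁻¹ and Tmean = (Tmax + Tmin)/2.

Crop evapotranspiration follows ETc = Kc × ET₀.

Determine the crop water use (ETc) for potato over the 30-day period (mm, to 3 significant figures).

101 mm

Tmean = (24.3 + 19.3)/2 = 21.80 °C
0.408 Ra = 0.408 × 35.2 = 14.3616 mm/d equivalent
ET₀ = 0.0023 × 14.3616 × (21.80 + 17.8) × √5.0 = 0.0023 × 14.3616 × 39.60 × 2.2361 = 2.9249 mm/d
ETc = Kc × ET₀ = 1.15 × 2.9249 = 3.3636 mm/d
Over 30 days: 3.3636 × 30 = 100.908 mm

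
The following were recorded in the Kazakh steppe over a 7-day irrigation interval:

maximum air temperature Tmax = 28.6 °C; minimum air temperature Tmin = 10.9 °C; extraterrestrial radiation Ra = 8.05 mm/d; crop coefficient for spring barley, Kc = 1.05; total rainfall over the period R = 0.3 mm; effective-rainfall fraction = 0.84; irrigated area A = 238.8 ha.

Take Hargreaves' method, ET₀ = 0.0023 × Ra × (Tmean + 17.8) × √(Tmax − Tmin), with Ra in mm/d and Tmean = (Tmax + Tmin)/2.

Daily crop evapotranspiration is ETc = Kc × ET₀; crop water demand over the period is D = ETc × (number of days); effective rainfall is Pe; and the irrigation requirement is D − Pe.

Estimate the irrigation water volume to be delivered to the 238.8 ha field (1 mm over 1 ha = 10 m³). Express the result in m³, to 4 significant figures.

50740 m³

Tmean = (28.6 + 10.9)/2 = 19.75 °C
ET₀ = 0.0023 × 8.05 × (19.75 + 17.8) × √17.7 = 0.0023 × 8.05 × 37.55 × 4.2071 = 2.9249 mm/d
ETc = Kc × ET₀ = 1.05 × 2.9249 = 3.0711 mm/d
Crop demand D = ETc × 7 d = 3.0711 × 7 = 21.498 mm
Pe = 0.84 × 0.3 = 0.252 mm
D − Pe = 21.498 − 0.252 = 21.246 mm
Volume = 21.246 mm × 238.8 ha × 10 = 50735.4 m³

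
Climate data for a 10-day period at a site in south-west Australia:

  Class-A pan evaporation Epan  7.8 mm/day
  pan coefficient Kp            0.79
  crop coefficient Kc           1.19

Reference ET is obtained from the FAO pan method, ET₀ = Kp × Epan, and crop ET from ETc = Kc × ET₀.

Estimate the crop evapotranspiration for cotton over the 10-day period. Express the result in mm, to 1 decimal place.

ET₀ = 0.79 × 7.8 = 6.1620 mm/d
ETc = Kc × ET₀ = 1.19 × 6.1620 = 7.3328 mm/d
Over 10 days: 7.3328 × 10 = 73.328 mm

73.3 mm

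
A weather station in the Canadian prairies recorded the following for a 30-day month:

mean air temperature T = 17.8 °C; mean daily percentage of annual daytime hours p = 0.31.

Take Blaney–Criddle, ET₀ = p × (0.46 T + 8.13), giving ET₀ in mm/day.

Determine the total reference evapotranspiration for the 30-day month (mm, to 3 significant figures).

ET₀ = 0.31 × (0.46 × 17.8 + 8.13) = 0.31 × 16.318 = 5.0586 mm/d
Monthly total = 5.0586 × 30 = 151.758 mm

152 mm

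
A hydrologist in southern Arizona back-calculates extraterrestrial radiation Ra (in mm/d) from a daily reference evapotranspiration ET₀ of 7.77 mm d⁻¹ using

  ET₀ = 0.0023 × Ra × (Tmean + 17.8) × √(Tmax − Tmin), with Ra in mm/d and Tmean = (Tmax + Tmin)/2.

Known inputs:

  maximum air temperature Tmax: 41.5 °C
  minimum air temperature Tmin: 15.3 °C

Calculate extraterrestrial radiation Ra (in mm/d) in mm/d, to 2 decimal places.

Tmean = 28.40 °C; √ΔT = 5.1186
Ra = ET₀ / [0.0023 × (Tmean+17.8) × √ΔT] = 7.77 / (0.0023 × 46.20 × 5.1186) = 14.286 mm/d

14.29 mm/d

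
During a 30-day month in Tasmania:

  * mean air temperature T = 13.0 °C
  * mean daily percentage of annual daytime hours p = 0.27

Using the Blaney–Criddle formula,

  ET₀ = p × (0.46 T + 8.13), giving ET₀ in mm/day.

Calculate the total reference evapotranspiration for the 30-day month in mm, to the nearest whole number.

114 mm

ET₀ = 0.27 × (0.46 × 13.0 + 8.13) = 0.27 × 14.110 = 3.8097 mm/d
Monthly total = 3.8097 × 30 = 114.291 mm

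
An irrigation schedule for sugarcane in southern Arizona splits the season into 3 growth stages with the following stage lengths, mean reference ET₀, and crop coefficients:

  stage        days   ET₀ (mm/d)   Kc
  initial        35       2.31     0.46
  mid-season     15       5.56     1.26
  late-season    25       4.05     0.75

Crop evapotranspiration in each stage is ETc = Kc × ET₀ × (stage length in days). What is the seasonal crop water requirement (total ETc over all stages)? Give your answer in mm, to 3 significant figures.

initial: 0.46 × 2.31 × 35 = 37.19 mm
mid-season: 1.26 × 5.56 × 15 = 105.08 mm
late-season: 0.75 × 4.05 × 25 = 75.94 mm
Seasonal total = 218.21 mm

218 mm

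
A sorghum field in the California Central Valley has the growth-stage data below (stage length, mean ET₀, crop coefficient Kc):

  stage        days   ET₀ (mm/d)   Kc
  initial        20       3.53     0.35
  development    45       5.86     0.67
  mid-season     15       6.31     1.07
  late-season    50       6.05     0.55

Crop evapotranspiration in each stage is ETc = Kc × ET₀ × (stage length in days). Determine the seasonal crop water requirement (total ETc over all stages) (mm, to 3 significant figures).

initial: 0.35 × 3.53 × 20 = 24.71 mm
development: 0.67 × 5.86 × 45 = 176.68 mm
mid-season: 1.07 × 6.31 × 15 = 101.28 mm
late-season: 0.55 × 6.05 × 50 = 166.38 mm
Seasonal total = 469.05 mm

469 mm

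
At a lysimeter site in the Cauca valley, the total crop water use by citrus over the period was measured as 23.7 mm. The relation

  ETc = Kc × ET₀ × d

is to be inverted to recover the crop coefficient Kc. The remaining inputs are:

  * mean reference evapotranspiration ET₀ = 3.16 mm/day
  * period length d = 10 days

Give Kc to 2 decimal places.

ETc = Kc × ET₀ × d  ⇒  Kc = ETc / (ET₀ × d)
Kc = 23.7 / (3.16 × 10) = 23.7 / 31.60 = 0.7500

0.75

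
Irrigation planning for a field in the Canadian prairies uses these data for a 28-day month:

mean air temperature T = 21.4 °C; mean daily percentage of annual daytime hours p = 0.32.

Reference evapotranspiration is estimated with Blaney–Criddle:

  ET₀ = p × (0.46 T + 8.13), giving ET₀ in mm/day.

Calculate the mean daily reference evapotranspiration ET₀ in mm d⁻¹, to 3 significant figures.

ET₀ = 0.32 × (0.46 × 21.4 + 8.13) = 0.32 × 17.974 = 5.7517 mm/d

5.75 mm d⁻¹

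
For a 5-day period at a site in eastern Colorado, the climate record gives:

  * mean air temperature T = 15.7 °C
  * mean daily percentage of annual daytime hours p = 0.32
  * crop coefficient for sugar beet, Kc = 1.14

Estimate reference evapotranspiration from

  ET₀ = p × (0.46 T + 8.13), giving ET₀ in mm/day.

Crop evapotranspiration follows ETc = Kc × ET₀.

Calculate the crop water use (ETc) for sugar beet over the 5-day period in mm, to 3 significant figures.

ET₀ = 0.32 × (0.46 × 15.7 + 8.13) = 0.32 × 15.352 = 4.9126 mm/d
ETc = Kc × ET₀ = 1.14 × 4.9126 = 5.6004 mm/d
Over 5 days: 5.6004 × 5 = 28.002 mm

28.0 mm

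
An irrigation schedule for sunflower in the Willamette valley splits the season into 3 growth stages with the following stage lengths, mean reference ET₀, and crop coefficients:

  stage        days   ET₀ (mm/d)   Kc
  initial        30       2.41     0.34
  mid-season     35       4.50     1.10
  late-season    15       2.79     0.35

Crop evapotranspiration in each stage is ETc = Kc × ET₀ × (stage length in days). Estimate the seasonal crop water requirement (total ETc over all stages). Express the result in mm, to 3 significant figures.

initial: 0.34 × 2.41 × 30 = 24.58 mm
mid-season: 1.10 × 4.50 × 35 = 173.25 mm
late-season: 0.35 × 2.79 × 15 = 14.65 mm
Seasonal total = 212.48 mm

212 mm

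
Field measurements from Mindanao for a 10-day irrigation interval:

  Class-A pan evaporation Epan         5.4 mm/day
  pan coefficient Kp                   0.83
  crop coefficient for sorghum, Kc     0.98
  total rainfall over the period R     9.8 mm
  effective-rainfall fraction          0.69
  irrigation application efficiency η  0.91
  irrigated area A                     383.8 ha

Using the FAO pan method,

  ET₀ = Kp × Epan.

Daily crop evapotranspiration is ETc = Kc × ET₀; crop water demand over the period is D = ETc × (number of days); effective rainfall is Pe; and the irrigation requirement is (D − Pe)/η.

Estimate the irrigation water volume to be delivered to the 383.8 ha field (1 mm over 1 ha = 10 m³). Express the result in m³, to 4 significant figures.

ET₀ = 0.83 × 5.4 = 4.4820 mm/d
ETc = Kc × ET₀ = 0.98 × 4.4820 = 4.3924 mm/d
Crop demand D = ETc × 10 d = 4.3924 × 10 = 43.924 mm
Pe = 0.69 × 9.8 = 6.762 mm
D − Pe = 43.924 − 6.762 = 37.162 mm
Gross irrigation = 37.162 / 0.91 = 40.837 mm
Volume = 40.837 mm × 383.8 ha × 10 = 156732.4 m³

156700 m³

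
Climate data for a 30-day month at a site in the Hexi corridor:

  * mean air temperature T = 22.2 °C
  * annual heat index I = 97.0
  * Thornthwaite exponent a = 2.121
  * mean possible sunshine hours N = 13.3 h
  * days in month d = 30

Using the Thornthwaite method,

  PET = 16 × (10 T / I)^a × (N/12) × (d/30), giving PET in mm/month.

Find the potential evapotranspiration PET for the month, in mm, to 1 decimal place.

102.7 mm

10T/I = 10 × 22.2 / 97.0 = 2.2887
(10T/I)^a = 2.2887^2.121 = 5.7901
Uncorrected PET = 16 × 5.7901 = 92.642 mm
Correction = (N/12)(d/30) = (13.3/12)(30/30) = 1.1083
PET = 92.642 × 1.1083 = 102.675 mm/month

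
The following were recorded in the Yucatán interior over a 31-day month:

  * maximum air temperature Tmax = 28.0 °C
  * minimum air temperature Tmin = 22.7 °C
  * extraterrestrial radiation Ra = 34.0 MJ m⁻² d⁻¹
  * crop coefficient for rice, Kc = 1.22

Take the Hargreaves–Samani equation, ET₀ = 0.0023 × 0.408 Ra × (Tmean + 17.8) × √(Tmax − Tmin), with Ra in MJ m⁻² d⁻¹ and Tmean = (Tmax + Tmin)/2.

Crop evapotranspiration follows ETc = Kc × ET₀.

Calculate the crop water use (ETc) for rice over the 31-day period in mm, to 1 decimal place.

119.9 mm

Tmean = (28.0 + 22.7)/2 = 25.35 °C
0.408 Ra = 0.408 × 34.0 = 13.8720 mm/d equivalent
ET₀ = 0.0023 × 13.8720 × (25.35 + 17.8) × √5.3 = 0.0023 × 13.8720 × 43.15 × 2.3022 = 3.1695 mm/d
ETc = Kc × ET₀ = 1.22 × 3.1695 = 3.8668 mm/d
Over 31 days: 3.8668 × 31 = 119.871 mm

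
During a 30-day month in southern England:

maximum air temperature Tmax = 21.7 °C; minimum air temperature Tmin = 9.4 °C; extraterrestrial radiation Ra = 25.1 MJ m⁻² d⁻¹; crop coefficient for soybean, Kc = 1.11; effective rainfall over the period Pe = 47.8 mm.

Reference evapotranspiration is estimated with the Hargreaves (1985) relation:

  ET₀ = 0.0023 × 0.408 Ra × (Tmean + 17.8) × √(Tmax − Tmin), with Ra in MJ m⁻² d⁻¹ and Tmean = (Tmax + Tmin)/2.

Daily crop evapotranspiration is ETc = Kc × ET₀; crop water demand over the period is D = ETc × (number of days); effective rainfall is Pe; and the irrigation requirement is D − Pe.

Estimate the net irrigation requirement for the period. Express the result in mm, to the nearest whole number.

Tmean = (21.7 + 9.4)/2 = 15.55 °C
0.408 Ra = 0.408 × 25.1 = 10.2408 mm/d equivalent
ET₀ = 0.0023 × 10.2408 × (15.55 + 17.8) × √12.3 = 0.0023 × 10.2408 × 33.35 × 3.5071 = 2.7549 mm/d
ETc = Kc × ET₀ = 1.11 × 2.7549 = 3.0579 mm/d
Crop demand D = ETc × 30 d = 3.0579 × 30 = 91.737 mm
D − Pe = 91.737 − 47.8 = 43.937 mm

44 mm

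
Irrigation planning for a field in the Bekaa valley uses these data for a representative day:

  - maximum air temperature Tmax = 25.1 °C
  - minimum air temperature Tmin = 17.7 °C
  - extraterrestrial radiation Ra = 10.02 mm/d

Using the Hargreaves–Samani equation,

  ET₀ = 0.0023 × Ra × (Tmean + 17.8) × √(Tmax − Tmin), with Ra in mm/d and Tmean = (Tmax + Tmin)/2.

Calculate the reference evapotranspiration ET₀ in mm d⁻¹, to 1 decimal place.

Tmean = (25.1 + 17.7)/2 = 21.40 °C
ET₀ = 0.0023 × 10.02 × (21.40 + 17.8) × √7.4 = 0.0023 × 10.02 × 39.20 × 2.7203 = 2.4575 mm/d

2.5 mm d⁻¹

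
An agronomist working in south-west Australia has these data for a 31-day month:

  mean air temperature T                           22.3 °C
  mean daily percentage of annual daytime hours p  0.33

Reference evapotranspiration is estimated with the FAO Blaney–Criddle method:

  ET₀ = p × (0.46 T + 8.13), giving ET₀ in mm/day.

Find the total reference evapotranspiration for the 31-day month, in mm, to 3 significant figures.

ET₀ = 0.33 × (0.46 × 22.3 + 8.13) = 0.33 × 18.388 = 6.0680 mm/d
Monthly total = 6.0680 × 31 = 188.108 mm

188 mm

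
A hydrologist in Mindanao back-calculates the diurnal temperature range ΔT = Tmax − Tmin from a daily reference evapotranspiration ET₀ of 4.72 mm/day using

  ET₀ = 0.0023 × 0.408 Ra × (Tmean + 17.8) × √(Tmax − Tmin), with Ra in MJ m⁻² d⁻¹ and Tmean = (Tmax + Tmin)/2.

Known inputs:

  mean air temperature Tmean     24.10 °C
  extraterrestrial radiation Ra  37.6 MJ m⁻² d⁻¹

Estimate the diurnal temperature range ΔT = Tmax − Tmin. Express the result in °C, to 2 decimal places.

10.19 °C

√ΔT = ET₀ / [0.0023 × 0.408 × Ra × (Tmean+17.8)] = 4.72 / (0.0023 × 15.3408 × 41.90) = 3.1927
ΔT = 3.1927² = 10.193 °C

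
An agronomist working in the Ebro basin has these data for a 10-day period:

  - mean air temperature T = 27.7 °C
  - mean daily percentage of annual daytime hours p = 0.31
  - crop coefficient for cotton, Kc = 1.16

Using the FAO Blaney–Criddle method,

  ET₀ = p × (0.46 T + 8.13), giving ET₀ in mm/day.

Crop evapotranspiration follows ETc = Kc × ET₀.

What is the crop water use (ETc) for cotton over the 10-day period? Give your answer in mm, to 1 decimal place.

75.1 mm

ET₀ = 0.31 × (0.46 × 27.7 + 8.13) = 0.31 × 20.872 = 6.4703 mm/d
ETc = Kc × ET₀ = 1.16 × 6.4703 = 7.5055 mm/d
Over 10 days: 7.5055 × 10 = 75.055 mm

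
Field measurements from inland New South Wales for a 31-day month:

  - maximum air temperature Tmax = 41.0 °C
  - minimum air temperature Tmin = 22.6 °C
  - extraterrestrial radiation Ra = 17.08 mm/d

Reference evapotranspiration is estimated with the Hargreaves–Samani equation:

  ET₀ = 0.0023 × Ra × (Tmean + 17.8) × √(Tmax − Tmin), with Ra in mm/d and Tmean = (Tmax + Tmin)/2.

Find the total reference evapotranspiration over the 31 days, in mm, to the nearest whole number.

Tmean = (41.0 + 22.6)/2 = 31.80 °C
ET₀ = 0.0023 × 17.08 × (31.80 + 17.8) × √18.4 = 0.0023 × 17.08 × 49.60 × 4.2895 = 8.3580 mm/d
Over 31 days: 8.3580 × 31 = 259.098 mm

259 mm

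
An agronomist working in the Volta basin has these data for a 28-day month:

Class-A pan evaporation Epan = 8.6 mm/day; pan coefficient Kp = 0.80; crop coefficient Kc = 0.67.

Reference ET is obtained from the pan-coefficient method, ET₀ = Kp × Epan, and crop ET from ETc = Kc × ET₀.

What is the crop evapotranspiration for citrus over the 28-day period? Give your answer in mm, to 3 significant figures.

129 mm

ET₀ = 0.80 × 8.6 = 6.8800 mm/d
ETc = Kc × ET₀ = 0.67 × 6.8800 = 4.6096 mm/d
Over 28 days: 4.6096 × 28 = 129.069 mm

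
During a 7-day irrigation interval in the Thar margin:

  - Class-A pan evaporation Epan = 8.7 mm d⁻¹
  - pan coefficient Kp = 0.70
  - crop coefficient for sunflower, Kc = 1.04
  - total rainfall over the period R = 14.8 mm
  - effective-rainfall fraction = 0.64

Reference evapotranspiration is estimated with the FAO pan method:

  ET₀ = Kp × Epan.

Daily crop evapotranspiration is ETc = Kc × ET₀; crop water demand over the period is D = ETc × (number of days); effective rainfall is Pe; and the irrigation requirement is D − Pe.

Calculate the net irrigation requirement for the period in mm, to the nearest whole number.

35 mm

ET₀ = 0.70 × 8.7 = 6.0900 mm/d
ETc = Kc × ET₀ = 1.04 × 6.0900 = 6.3336 mm/d
Crop demand D = ETc × 7 d = 6.3336 × 7 = 44.335 mm
Pe = 0.64 × 14.8 = 9.472 mm
D − Pe = 44.335 − 9.472 = 34.863 mm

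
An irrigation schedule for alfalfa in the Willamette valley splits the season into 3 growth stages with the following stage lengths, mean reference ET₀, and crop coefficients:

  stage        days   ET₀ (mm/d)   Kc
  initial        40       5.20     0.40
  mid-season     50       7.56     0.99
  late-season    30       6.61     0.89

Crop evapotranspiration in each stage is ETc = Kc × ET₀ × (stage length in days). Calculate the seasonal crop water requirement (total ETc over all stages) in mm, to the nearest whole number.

634 mm

initial: 0.40 × 5.20 × 40 = 83.20 mm
mid-season: 0.99 × 7.56 × 50 = 374.22 mm
late-season: 0.89 × 6.61 × 30 = 176.49 mm
Seasonal total = 633.91 mm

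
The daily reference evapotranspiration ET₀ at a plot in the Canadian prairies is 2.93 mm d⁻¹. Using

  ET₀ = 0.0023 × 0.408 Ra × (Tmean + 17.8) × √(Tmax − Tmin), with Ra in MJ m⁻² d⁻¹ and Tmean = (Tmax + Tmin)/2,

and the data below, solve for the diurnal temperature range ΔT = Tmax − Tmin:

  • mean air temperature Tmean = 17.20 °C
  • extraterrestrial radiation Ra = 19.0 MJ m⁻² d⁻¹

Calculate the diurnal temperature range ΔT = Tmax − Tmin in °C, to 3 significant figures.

22.0 °C

√ΔT = ET₀ / [0.0023 × 0.408 × Ra × (Tmean+17.8)] = 2.93 / (0.0023 × 7.7520 × 35.00) = 4.6952
ΔT = 4.6952² = 22.045 °C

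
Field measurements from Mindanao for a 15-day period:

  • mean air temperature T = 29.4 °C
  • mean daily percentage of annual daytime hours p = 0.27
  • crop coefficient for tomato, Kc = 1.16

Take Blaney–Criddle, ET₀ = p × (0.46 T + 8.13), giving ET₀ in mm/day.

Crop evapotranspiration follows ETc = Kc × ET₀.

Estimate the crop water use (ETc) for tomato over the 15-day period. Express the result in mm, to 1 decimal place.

ET₀ = 0.27 × (0.46 × 29.4 + 8.13) = 0.27 × 21.654 = 5.8466 mm/d
ETc = Kc × ET₀ = 1.16 × 5.8466 = 6.7821 mm/d
Over 15 days: 6.7821 × 15 = 101.732 mm

101.7 mm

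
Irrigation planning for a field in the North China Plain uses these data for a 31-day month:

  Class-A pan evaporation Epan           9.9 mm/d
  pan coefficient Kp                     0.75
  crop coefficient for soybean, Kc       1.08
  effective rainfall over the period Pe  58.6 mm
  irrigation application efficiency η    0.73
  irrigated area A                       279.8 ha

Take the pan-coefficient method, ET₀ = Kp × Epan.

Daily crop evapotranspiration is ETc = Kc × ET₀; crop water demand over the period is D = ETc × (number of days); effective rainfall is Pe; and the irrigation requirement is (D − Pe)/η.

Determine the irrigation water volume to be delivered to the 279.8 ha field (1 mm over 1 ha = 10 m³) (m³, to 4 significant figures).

728200 m³

ET₀ = 0.75 × 9.9 = 7.4250 mm/d
ETc = Kc × ET₀ = 1.08 × 7.4250 = 8.0190 mm/d
Crop demand D = ETc × 31 d = 8.0190 × 31 = 248.589 mm
D − Pe = 248.589 − 58.6 = 189.989 mm
Gross irrigation = 189.989 / 0.73 = 260.259 mm
Volume = 260.259 mm × 279.8 ha × 10 = 728204.7 m³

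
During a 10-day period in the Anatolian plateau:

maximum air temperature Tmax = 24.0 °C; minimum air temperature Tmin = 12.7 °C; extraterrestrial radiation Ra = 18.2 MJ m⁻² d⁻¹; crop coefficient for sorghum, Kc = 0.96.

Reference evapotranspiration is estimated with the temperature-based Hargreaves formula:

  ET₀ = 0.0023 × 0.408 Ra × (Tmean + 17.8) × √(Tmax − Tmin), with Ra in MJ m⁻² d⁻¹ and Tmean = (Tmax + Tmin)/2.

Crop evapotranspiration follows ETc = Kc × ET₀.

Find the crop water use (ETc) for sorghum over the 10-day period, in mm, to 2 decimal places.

Tmean = (24.0 + 12.7)/2 = 18.35 °C
0.408 Ra = 0.408 × 18.2 = 7.4256 mm/d equivalent
ET₀ = 0.0023 × 7.4256 × (18.35 + 17.8) × √11.3 = 0.0023 × 7.4256 × 36.15 × 3.3615 = 2.0754 mm/d
ETc = Kc × ET₀ = 0.96 × 2.0754 = 1.9924 mm/d
Over 10 days: 1.9924 × 10 = 19.924 mm

19.92 mm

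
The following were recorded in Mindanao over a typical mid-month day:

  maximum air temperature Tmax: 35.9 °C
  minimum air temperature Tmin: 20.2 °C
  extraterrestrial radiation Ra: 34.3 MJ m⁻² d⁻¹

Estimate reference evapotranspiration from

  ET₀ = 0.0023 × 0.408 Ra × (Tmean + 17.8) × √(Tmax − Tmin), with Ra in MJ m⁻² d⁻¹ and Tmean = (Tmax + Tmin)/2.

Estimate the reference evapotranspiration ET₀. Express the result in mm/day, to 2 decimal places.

5.85 mm/day

Tmean = (35.9 + 20.2)/2 = 28.05 °C
0.408 Ra = 0.408 × 34.3 = 13.9944 mm/d equivalent
ET₀ = 0.0023 × 13.9944 × (28.05 + 17.8) × √15.7 = 0.0023 × 13.9944 × 45.85 × 3.9623 = 5.8475 mm/d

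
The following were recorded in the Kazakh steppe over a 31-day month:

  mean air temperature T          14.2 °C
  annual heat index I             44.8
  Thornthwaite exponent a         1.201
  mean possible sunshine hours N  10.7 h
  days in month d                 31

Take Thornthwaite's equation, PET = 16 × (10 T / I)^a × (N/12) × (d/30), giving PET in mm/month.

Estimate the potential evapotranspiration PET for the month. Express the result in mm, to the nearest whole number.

59 mm

10T/I = 10 × 14.2 / 44.8 = 3.1696
(10T/I)^a = 3.1696^1.201 = 3.9967
Uncorrected PET = 16 × 3.9967 = 63.947 mm
Correction = (N/12)(d/30) = (10.7/12)(31/30) = 0.9214
PET = 63.947 × 0.9214 = 58.921 mm/month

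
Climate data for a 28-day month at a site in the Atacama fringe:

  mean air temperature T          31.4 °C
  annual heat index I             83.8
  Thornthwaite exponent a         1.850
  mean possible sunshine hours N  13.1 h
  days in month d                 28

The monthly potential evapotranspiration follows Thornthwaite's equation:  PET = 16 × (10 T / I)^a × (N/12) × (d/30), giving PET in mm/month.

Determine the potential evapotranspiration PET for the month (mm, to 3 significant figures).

10T/I = 10 × 31.4 / 83.8 = 3.7470
(10T/I)^a = 3.7470^1.850 = 11.5163
Uncorrected PET = 16 × 11.5163 = 184.261 mm
Correction = (N/12)(d/30) = (13.1/12)(28/30) = 1.0189
PET = 184.261 × 1.0189 = 187.744 mm/month

188 mm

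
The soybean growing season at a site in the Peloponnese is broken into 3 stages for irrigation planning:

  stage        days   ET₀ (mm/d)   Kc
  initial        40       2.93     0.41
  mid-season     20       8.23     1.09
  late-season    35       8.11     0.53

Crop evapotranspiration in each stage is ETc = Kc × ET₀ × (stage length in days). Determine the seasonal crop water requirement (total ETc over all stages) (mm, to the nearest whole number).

initial: 0.41 × 2.93 × 40 = 48.05 mm
mid-season: 1.09 × 8.23 × 20 = 179.41 mm
late-season: 0.53 × 8.11 × 35 = 150.44 mm
Seasonal total = 377.90 mm

378 mm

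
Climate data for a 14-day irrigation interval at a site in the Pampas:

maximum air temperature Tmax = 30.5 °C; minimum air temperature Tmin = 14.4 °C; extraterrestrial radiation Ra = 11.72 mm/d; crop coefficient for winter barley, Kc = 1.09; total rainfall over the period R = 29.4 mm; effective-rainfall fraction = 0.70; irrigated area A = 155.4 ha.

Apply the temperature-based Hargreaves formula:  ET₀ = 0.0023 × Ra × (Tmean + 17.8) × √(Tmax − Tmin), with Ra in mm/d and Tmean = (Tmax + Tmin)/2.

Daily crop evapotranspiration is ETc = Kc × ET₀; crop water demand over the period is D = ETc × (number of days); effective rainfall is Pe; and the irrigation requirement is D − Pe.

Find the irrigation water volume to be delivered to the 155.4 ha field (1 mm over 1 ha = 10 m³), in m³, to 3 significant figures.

71300 m³

Tmean = (30.5 + 14.4)/2 = 22.45 °C
ET₀ = 0.0023 × 11.72 × (22.45 + 17.8) × √16.1 = 0.0023 × 11.72 × 40.25 × 4.0125 = 4.3535 mm/d
ETc = Kc × ET₀ = 1.09 × 4.3535 = 4.7453 mm/d
Crop demand D = ETc × 14 d = 4.7453 × 14 = 66.434 mm
Pe = 0.70 × 29.4 = 20.580 mm
D − Pe = 66.434 − 20.580 = 45.854 mm
Volume = 45.854 mm × 155.4 ha × 10 = 71257.1 m³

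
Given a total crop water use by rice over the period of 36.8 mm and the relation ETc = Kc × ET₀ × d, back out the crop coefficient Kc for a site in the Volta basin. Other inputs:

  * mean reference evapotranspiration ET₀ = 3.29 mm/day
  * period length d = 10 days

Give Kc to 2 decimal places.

ETc = Kc × ET₀ × d  ⇒  Kc = ETc / (ET₀ × d)
Kc = 36.8 / (3.29 × 10) = 36.8 / 32.90 = 1.1185

1.12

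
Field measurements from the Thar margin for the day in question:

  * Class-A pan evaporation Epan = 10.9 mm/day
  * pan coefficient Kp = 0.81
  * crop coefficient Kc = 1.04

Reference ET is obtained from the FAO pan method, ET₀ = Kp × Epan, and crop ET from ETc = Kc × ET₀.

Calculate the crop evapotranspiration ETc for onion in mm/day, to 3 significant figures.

ET₀ = 0.81 × 10.9 = 8.8290 mm/d
ETc = Kc × ET₀ = 1.04 × 8.8290 = 9.1822 mm/d

9.18 mm/day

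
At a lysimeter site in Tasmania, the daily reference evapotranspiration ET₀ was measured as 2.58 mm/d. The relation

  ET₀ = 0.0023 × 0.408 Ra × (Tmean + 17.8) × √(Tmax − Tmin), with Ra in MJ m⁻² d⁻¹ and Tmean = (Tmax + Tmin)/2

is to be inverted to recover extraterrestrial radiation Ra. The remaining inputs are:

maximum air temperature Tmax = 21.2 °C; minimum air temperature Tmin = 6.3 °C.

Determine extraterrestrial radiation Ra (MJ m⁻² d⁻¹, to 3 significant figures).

22.6 MJ m⁻² d⁻¹

Tmean = (21.2+6.3)/2 = 13.75 °C; ΔT = 14.9
Ra = ET₀ / [0.0023 × 0.408 × (Tmean+17.8) × √ΔT]
   = 2.58 / (0.0023 × 0.408 × 31.55 × 3.8601) = 22.575 MJ m⁻² d⁻¹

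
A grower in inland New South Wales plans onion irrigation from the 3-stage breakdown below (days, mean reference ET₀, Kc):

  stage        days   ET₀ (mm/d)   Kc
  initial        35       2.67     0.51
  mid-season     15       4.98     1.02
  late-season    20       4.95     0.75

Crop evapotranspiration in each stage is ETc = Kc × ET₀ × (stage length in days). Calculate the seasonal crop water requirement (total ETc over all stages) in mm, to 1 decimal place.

initial: 0.51 × 2.67 × 35 = 47.66 mm
mid-season: 1.02 × 4.98 × 15 = 76.19 mm
late-season: 0.75 × 4.95 × 20 = 74.25 mm
Seasonal total = 198.10 mm

198.1 mm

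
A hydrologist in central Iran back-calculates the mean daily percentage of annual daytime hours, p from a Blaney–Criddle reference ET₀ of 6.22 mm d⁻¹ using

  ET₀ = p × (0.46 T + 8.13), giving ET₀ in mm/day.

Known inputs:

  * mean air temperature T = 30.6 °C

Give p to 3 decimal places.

p = ET₀ / (0.46 T + 8.13) = 6.22 / (0.46 × 30.6 + 8.13) = 6.22 / 22.206 = 0.2801

0.280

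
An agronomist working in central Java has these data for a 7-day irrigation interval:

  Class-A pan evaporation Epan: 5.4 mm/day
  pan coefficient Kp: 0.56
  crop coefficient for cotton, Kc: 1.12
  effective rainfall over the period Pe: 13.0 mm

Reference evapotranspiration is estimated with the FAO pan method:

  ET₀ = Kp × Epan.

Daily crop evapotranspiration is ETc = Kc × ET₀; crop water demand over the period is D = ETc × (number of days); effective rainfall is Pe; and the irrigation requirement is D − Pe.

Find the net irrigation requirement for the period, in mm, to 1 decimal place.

10.7 mm

ET₀ = 0.56 × 5.4 = 3.0240 mm/d
ETc = Kc × ET₀ = 1.12 × 3.0240 = 3.3869 mm/d
Crop demand D = ETc × 7 d = 3.3869 × 7 = 23.708 mm
D − Pe = 23.708 − 13.0 = 10.708 mm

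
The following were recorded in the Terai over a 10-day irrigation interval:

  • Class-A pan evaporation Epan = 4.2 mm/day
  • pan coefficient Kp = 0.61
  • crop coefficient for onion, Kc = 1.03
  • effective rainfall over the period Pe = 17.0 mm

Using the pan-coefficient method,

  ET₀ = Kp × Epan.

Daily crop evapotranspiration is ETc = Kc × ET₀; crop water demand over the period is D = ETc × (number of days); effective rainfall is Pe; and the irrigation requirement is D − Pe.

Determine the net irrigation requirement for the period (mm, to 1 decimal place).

9.4 mm

ET₀ = 0.61 × 4.2 = 2.5620 mm/d
ETc = Kc × ET₀ = 1.03 × 2.5620 = 2.6389 mm/d
Crop demand D = ETc × 10 d = 2.6389 × 10 = 26.389 mm
D − Pe = 26.389 − 17.0 = 9.389 mm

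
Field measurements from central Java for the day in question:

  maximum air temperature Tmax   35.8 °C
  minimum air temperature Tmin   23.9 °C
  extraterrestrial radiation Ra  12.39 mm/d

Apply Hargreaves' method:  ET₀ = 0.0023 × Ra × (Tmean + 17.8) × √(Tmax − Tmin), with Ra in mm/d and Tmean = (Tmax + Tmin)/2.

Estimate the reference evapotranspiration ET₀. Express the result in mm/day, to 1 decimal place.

4.7 mm/day

Tmean = (35.8 + 23.9)/2 = 29.85 °C
ET₀ = 0.0023 × 12.39 × (29.85 + 17.8) × √11.9 = 0.0023 × 12.39 × 47.65 × 3.4496 = 4.6841 mm/d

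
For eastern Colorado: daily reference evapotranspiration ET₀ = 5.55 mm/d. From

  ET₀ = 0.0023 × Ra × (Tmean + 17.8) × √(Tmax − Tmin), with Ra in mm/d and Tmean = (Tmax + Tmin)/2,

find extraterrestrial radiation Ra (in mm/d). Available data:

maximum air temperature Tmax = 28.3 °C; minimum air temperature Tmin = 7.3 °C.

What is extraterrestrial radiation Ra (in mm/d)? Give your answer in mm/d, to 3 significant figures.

14.8 mm/d

Tmean = 17.80 °C; √ΔT = 4.5826
Ra = ET₀ / [0.0023 × (Tmean+17.8) × √ΔT] = 5.55 / (0.0023 × 35.60 × 4.5826) = 14.791 mm/d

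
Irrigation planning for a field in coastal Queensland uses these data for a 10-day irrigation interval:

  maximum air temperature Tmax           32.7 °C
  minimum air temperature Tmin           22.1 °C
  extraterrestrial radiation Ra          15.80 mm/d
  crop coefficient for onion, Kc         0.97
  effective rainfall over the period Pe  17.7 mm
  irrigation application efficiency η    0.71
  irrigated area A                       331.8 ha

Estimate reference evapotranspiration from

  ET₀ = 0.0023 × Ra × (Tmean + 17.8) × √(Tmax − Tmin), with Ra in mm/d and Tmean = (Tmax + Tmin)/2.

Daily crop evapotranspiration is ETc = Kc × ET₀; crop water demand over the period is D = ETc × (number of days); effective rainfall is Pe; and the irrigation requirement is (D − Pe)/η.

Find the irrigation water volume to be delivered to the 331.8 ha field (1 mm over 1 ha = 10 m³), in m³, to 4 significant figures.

159700 m³

Tmean = (32.7 + 22.1)/2 = 27.40 °C
ET₀ = 0.0023 × 15.80 × (27.40 + 17.8) × √10.6 = 0.0023 × 15.80 × 45.20 × 3.2558 = 5.3479 mm/d
ETc = Kc × ET₀ = 0.97 × 5.3479 = 5.1875 mm/d
Crop demand D = ETc × 10 d = 5.1875 × 10 = 51.875 mm
D − Pe = 51.875 − 17.7 = 34.175 mm
Gross irrigation = 34.175 / 0.71 = 48.134 mm
Volume = 48.134 mm × 331.8 ha × 10 = 159708.6 m³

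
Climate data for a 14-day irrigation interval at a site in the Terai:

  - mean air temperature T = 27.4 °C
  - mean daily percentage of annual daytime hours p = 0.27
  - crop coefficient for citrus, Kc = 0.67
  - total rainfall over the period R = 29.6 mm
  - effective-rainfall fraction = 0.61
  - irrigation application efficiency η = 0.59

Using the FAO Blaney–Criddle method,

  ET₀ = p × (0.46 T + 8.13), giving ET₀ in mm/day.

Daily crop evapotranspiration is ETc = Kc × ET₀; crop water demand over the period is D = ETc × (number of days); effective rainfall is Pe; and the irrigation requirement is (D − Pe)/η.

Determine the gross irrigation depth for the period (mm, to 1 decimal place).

58.4 mm

ET₀ = 0.27 × (0.46 × 27.4 + 8.13) = 0.27 × 20.734 = 5.5982 mm/d
ETc = Kc × ET₀ = 0.67 × 5.5982 = 3.7508 mm/d
Crop demand D = ETc × 14 d = 3.7508 × 14 = 52.511 mm
Pe = 0.61 × 29.6 = 18.056 mm
D − Pe = 52.511 − 18.056 = 34.455 mm
Gross irrigation = 34.455 / 0.59 = 58.398 mm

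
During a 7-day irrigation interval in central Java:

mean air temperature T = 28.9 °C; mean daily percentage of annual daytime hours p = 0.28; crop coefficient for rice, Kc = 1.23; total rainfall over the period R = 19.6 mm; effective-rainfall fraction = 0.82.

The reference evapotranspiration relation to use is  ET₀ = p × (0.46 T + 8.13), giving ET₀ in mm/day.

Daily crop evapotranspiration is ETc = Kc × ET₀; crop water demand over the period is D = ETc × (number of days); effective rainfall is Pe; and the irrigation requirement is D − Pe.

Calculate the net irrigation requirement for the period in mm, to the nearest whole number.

ET₀ = 0.28 × (0.46 × 28.9 + 8.13) = 0.28 × 21.424 = 5.9987 mm/d
ETc = Kc × ET₀ = 1.23 × 5.9987 = 7.3784 mm/d
Crop demand D = ETc × 7 d = 7.3784 × 7 = 51.649 mm
Pe = 0.82 × 19.6 = 16.072 mm
D − Pe = 51.649 − 16.072 = 35.577 mm

36 mm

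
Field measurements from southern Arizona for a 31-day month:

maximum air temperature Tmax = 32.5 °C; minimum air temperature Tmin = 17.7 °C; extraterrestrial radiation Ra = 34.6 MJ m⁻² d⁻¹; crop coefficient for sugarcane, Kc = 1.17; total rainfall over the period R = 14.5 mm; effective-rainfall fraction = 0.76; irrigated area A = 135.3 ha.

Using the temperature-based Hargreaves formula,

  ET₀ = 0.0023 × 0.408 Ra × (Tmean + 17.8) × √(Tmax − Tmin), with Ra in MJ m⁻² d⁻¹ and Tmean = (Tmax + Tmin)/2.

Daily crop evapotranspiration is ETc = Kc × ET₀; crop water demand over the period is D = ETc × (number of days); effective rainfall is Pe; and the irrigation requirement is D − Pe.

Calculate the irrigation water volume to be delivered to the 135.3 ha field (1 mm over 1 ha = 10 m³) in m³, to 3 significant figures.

Tmean = (32.5 + 17.7)/2 = 25.10 °C
0.408 Ra = 0.408 × 34.6 = 14.1168 mm/d equivalent
ET₀ = 0.0023 × 14.1168 × (25.10 + 17.8) × √14.8 = 0.0023 × 14.1168 × 42.90 × 3.8471 = 5.3586 mm/d
ETc = Kc × ET₀ = 1.17 × 5.3586 = 6.2696 mm/d
Crop demand D = ETc × 31 d = 6.2696 × 31 = 194.358 mm
Pe = 0.76 × 14.5 = 11.020 mm
D − Pe = 194.358 − 11.020 = 183.338 mm
Volume = 183.338 mm × 135.3 ha × 10 = 248056.3 m³

248000 m³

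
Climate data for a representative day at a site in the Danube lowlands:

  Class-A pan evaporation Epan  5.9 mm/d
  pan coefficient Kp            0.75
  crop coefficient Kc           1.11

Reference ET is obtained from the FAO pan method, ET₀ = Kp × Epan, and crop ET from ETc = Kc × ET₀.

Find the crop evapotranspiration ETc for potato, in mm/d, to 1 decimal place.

ET₀ = 0.75 × 5.9 = 4.4250 mm/d
ETc = Kc × ET₀ = 1.11 × 4.4250 = 4.9118 mm/d

4.9 mm/d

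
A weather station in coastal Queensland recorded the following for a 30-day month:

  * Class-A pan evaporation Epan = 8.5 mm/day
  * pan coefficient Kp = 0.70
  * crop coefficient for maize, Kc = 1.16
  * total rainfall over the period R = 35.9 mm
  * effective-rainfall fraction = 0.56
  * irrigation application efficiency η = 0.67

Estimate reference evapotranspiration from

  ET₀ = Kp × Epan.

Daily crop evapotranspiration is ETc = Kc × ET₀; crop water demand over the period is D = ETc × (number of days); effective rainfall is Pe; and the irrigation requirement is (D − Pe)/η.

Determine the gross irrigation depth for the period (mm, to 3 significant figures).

279 mm

ET₀ = 0.70 × 8.5 = 5.9500 mm/d
ETc = Kc × ET₀ = 1.16 × 5.9500 = 6.9020 mm/d
Crop demand D = ETc × 30 d = 6.9020 × 30 = 207.060 mm
Pe = 0.56 × 35.9 = 20.104 mm
D − Pe = 207.060 − 20.104 = 186.956 mm
Gross irrigation = 186.956 / 0.67 = 279.039 mm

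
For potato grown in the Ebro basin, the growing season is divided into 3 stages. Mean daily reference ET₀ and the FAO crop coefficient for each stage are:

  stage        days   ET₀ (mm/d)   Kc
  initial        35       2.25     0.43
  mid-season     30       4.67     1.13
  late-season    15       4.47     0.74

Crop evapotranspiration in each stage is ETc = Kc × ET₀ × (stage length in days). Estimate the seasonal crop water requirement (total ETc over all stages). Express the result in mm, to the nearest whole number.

242 mm

initial: 0.43 × 2.25 × 35 = 33.86 mm
mid-season: 1.13 × 4.67 × 30 = 158.31 mm
late-season: 0.74 × 4.47 × 15 = 49.62 mm
Seasonal total = 241.79 mm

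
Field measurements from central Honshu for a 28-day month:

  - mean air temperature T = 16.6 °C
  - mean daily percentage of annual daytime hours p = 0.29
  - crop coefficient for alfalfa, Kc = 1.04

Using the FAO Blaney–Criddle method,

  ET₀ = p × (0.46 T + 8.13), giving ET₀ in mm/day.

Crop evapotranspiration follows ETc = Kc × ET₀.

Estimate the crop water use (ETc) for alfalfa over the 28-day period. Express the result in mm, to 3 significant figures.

ET₀ = 0.29 × (0.46 × 16.6 + 8.13) = 0.29 × 15.766 = 4.5721 mm/d
ETc = Kc × ET₀ = 1.04 × 4.5721 = 4.7550 mm/d
Over 28 days: 4.7550 × 28 = 133.140 mm

133 mm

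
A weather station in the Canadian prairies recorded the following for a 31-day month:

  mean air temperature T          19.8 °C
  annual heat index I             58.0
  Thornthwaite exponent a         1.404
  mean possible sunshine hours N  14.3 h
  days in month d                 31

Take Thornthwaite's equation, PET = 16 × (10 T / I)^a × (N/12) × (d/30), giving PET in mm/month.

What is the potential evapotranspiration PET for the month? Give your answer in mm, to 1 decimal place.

110.5 mm

10T/I = 10 × 19.8 / 58.0 = 3.4138
(10T/I)^a = 3.4138^1.404 = 5.6062
Uncorrected PET = 16 × 5.6062 = 89.699 mm
Correction = (N/12)(d/30) = (14.3/12)(31/30) = 1.2314
PET = 89.699 × 1.2314 = 110.455 mm/month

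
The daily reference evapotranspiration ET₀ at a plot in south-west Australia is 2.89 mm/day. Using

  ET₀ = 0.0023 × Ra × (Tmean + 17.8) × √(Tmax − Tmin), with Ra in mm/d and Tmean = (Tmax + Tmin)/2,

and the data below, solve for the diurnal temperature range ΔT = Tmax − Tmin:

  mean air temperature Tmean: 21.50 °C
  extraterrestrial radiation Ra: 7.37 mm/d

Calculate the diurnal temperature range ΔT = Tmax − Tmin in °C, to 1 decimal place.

√ΔT = ET₀ / [0.0023 × Ra × (Tmean+17.8)] = 2.89 / (0.0023 × 7.37 × 39.30) = 4.3382
ΔT = 4.3382² = 18.820 °C

18.8 °C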